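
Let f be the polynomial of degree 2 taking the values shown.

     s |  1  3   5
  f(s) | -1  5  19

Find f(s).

f(s) = s^2 - s - 1

Write f(s) = as^2 + bs + c. Substituting each data point gives a linear system:
  a + b + c = -1
  9a + 3b + c = 5
  25a + 5b + c = 19
Solving the system yields a = 1, b = -1, c = -1.
So f(s) = s² - s - 1.
Check: f(3) = 5. ✓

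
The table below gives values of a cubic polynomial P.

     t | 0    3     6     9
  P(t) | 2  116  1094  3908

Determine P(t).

P(t) = 6t^3 - 6t^2 + 2t + 2

Using the Lagrange interpolation formula with nodes 0, 3, 6, 9:
  L_0(t) = (t - 3)(t - 6)(t - 9) / -162
  L_1(t) = t(t - 6)(t - 9) / 54
  L_2(t) = t(t - 3)(t - 9) / -54
  L_3(t) = t(t - 3)(t - 6) / 162
Then P(t) = 2·L_0(t) + 116·L_1(t) + 1094·L_2(t) + 3908·L_3(t).
Expanding and collecting terms gives P(t) = 6t^3 - 6t^2 + 2t + 2.
Check: P(0) = 2. ✓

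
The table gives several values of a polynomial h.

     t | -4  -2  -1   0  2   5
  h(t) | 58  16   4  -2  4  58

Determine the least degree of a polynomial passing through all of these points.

Divided differences on the nodes -4, -2, -1, 0, 2, 5:
  order 0: 58  16  4  -2  4  58
  order 1: -21  -12  -6  3  18
  order 2: 3  3  3  3
  order 3: 0  0  0
  order 4: 0  0
  order 5: 0
The order-2 divided differences are all 3 (nonzero) and every higher order vanishes, so the data lies on a polynomial of degree exactly 2.

2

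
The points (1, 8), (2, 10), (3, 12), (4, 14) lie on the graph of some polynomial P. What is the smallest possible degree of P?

Forward differences of the values at s = 1, 2, 3, 4:
  P  : 8  10  12  14
  Δ  : 2  2  2
  Δ^2: 0  0
  Δ^3: 0
The first differences are constant (2) and nonzero, while all higher differences vanish, so the minimal degree is 1.

1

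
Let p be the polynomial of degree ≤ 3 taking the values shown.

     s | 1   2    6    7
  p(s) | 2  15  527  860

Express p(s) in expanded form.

p(s) = 3s^3 - 4s^2 + 4s - 1

Using the Lagrange interpolation formula with nodes 1, 2, 6, 7:
  L_0(s) = (s - 2)(s - 6)(s - 7) / -30
  L_1(s) = (s - 1)(s - 6)(s - 7) / 20
  L_2(s) = (s - 1)(s - 2)(s - 7) / -20
  L_3(s) = (s - 1)(s - 2)(s - 6) / 30
Then p(s) = 2·L_0(s) + 15·L_1(s) + 527·L_2(s) + 860·L_3(s).
Expanding and collecting terms gives p(s) = 3s^3 - 4s^2 + 4s - 1.
Check: p(6) = 527. ✓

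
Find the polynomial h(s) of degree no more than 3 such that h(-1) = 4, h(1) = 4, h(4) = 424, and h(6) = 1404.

h(s) = 6s^3 + 4s^2 - 6s

Using the Lagrange interpolation formula with nodes -1, 1, 4, 6:
  L_0(s) = (s - 1)(s - 4)(s - 6) / -70
  L_1(s) = (s + 1)(s - 4)(s - 6) / 30
  L_2(s) = (s + 1)(s - 1)(s - 6) / -30
  L_3(s) = (s + 1)(s - 1)(s - 4) / 70
Then h(s) = 4·L_0(s) + 4·L_1(s) + 424·L_2(s) + 1404·L_3(s).
Expanding and collecting terms gives h(s) = 6s³ + 4s² - 6s.
Check: h(1) = 4. ✓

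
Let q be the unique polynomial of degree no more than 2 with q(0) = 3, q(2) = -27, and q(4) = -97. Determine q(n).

Write q(n) = an^2 + bn + c. Substituting each data point gives a linear system:
  c = 3
  4a + 2b + c = -27
  16a + 4b + c = -97
Solving the system yields a = -5, b = -5, c = 3.
So q(n) = -5n^2 - 5n + 3.
Check: q(2) = -27. ✓

q(n) = -5n^2 - 5n + 3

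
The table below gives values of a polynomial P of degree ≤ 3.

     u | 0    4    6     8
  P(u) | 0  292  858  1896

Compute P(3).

Write P(u) = au^3 + bu^2 + cu + d. Substituting each data point gives a linear system:
  d = 0
  64a + 16b + 4c + d = 292
  216a + 36b + 6c + d = 858
  512a + 64b + 8c + d = 1896
Solving the system yields a = 3, b = 5, c = 5, d = 0.
So P(u) = 3u^3 + 5u^2 + 5u.
Then P(3) = 141.

141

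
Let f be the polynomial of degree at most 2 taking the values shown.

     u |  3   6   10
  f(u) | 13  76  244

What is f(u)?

Using the Lagrange interpolation formula with nodes 3, 6, 10:
  L_0(u) = (u - 6)(u - 10) / 21
  L_1(u) = (u - 3)(u - 10) / -12
  L_2(u) = (u - 3)(u - 6) / 28
Then f(u) = 13·L_0(u) + 76·L_1(u) + 244·L_2(u).
Expanding and collecting terms gives f(u) = 3u² - 6u + 4.
Check: f(6) = 76. ✓

f(u) = 3u^2 - 6u + 4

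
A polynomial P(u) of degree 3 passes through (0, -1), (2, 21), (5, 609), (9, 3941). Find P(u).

P(u) = 6u^3 - 5u^2 - 3u - 1

Using the Lagrange interpolation formula with nodes 0, 2, 5, 9:
  L_0(u) = (u - 2)(u - 5)(u - 9) / -90
  L_1(u) = u(u - 5)(u - 9) / 42
  L_2(u) = u(u - 2)(u - 9) / -60
  L_3(u) = u(u - 2)(u - 5) / 252
Then P(u) = -1·L_0(u) + 21·L_1(u) + 609·L_2(u) + 3941·L_3(u).
Expanding and collecting terms gives P(u) = 6u^3 - 5u^2 - 3u - 1.
Check: P(5) = 609. ✓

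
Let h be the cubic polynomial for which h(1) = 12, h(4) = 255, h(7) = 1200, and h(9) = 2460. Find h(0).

3

Using the Lagrange interpolation formula with nodes 1, 4, 7, 9:
  L_0(u) = (u - 4)(u - 7)(u - 9) / -144
  L_1(u) = (u - 1)(u - 7)(u - 9) / 45
  L_2(u) = (u - 1)(u - 4)(u - 9) / -36
  L_3(u) = (u - 1)(u - 4)(u - 7) / 80
Then h(u) = 12·L_0(u) + 255·L_1(u) + 1200·L_2(u) + 2460·L_3(u).
Expanding and collecting terms gives h(u) = 3u³ + 3u² + 3u + 3.
Evaluating at u = 0: h(0) = 3.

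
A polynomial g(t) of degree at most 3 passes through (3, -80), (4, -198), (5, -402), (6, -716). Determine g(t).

g(t) = -4t^3 + 5t^2 - 5t - 2

Using the Lagrange interpolation formula with nodes 3, 4, 5, 6:
  L_0(t) = (t - 4)(t - 5)(t - 6) / -6
  L_1(t) = (t - 3)(t - 5)(t - 6) / 2
  L_2(t) = (t - 3)(t - 4)(t - 6) / -2
  L_3(t) = (t - 3)(t - 4)(t - 5) / 6
Then g(t) = -80·L_0(t) - 198·L_1(t) - 402·L_2(t) - 716·L_3(t).
Expanding and collecting terms gives g(t) = -4t^3 + 5t^2 - 5t - 2.
Check: g(5) = -402. ✓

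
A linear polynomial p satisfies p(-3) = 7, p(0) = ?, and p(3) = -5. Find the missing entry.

1

On equispaced nodes a degree-1 polynomial has vanishing second forward difference, so
  p(-3) - 2·p(0) + p(3) = 0.
Substituting the known values and solving for p(0):
  -2·p(0) = -2
  p(0) = 1.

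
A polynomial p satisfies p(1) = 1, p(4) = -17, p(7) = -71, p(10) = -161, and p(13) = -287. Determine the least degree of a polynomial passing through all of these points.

Forward differences of the values at s = 1, 4, 7, 10, 13:
  p  : 1  -17  -71  -161  -287
  Δ  : -18  -54  -90  -126
  Δ^2: -36  -36  -36
  Δ^3: 0  0
  Δ^4: 0
The second differences are constant (-36) and nonzero, while all higher differences vanish, so the minimal degree is 2.

2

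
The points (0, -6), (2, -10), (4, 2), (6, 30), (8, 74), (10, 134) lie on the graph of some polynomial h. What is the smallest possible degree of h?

2

Forward differences of the values at t = 0, 2, 4, 6, 8, 10:
  h  : -6  -10  2  30  74  134
  Δ  : -4  12  28  44  60
  Δ^2: 16  16  16  16
  Δ^3: 0  0  0
  Δ^4: 0  0
  Δ^5: 0
The second differences are constant (16) and nonzero, while all higher differences vanish, so the minimal degree is 2.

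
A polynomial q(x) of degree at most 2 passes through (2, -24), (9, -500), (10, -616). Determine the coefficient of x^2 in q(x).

Write q(x) = ax^2 + bx + c. Substituting each data point gives a linear system:
  4a + 2b + c = -24
  81a + 9b + c = -500
  100a + 10b + c = -616
Solving the system yields a = -6, b = -2, c = 4.
So q(x) = -6x^2 - 2x + 4.
The leading coefficient is -6.

-6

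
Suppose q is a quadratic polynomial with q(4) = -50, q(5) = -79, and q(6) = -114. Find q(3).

-27

Forward differences of the values at t = 4, 5, 6:
  q  : -50  -79  -114
  Δ  : -29  -35
  Δ^2: -6
The second differences are constant, confirming degree 2.
Interpolating (Newton forward form) and evaluating at t = 3 gives q(3) = -27.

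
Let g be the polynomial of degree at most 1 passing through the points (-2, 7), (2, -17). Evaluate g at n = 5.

Write g(n) = an + b. Substituting each data point gives a linear system:
  -2a + b = 7
  2a + b = -17
Solving the system yields a = -6, b = -5.
So g(n) = -6n - 5.
Then g(5) = -35.

-35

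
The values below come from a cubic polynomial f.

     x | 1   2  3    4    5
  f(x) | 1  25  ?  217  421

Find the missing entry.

The 4 known points determine the degree-3 polynomial uniquely.
Write f(x) = ax^3 + bx^2 + cx + d. Substituting each data point gives a linear system:
  a + b + c + d = 1
  8a + 4b + 2c + d = 25
  64a + 16b + 4c + d = 217
  125a + 25b + 5c + d = 421
Solving the system yields a = 3, b = 3, c = -6, d = 1.
So f(x) = 3x^3 + 3x^2 - 6x + 1.
Then f(3) = 91.

91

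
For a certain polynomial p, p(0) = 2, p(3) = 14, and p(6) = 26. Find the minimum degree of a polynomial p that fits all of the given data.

1

Divided differences on the nodes 0, 3, 6:
  order 0: 2  14  26
  order 1: 4  4
  order 2: 0
The order-1 divided differences are all 4 (nonzero) and every higher order vanishes, so the data lies on a polynomial of degree exactly 1.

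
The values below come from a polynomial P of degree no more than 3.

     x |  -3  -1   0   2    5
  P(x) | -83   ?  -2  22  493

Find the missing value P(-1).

The 4 known points determine the degree-3 polynomial uniquely.
Write P(x) = ax^3 + bx^2 + cx + d. Substituting each data point gives a linear system:
  -27a + 9b - 3c + d = -83
  d = -2
  8a + 4b + 2c + d = 22
  125a + 25b + 5c + d = 493
Solving the system yields a = 4, b = 1, c = -6, d = -2.
So P(x) = 4x^3 + x^2 - 6x - 2.
Then P(-1) = 1.

1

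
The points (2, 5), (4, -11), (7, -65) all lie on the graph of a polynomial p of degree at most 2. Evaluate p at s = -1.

-1

Write p(s) = as^2 + bs + c. Substituting each data point gives a linear system:
  4a + 2b + c = 5
  16a + 4b + c = -11
  49a + 7b + c = -65
Solving the system yields a = -2, b = 4, c = 5.
So p(s) = -2s^2 + 4s + 5.
Then p(-1) = -1.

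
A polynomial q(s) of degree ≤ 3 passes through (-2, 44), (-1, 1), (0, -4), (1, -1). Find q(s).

q(s) = -5s^3 + 4s^2 + 4s - 4

Using the Lagrange interpolation formula with nodes -2, -1, 0, 1:
  L_0(s) = (s + 1)s(s - 1) / -6
  L_1(s) = (s + 2)s(s - 1) / 2
  L_2(s) = (s + 2)(s + 1)(s - 1) / -2
  L_3(s) = (s + 2)(s + 1)s / 6
Then q(s) = 44·L_0(s) + 1·L_1(s) - 4·L_2(s) - 1·L_3(s).
Expanding and collecting terms gives q(s) = -5s^3 + 4s^2 + 4s - 4.
Check: q(-2) = 44. ✓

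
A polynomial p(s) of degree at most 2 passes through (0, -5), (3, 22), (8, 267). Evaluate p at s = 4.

Using the Lagrange interpolation formula with nodes 0, 3, 8:
  L_0(s) = (s - 3)(s - 8) / 24
  L_1(s) = s(s - 8) / -15
  L_2(s) = s(s - 3) / 40
Then p(s) = -5·L_0(s) + 22·L_1(s) + 267·L_2(s).
Expanding and collecting terms gives p(s) = 5s^2 - 6s - 5.
Evaluating at s = 4: p(4) = 51.

51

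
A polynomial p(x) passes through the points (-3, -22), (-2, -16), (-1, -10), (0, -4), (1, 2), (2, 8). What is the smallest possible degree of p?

Forward differences of the values at x = -3, -2, -1, 0, 1, 2:
  p  : -22  -16  -10  -4  2  8
  Δ  : 6  6  6  6  6
  Δ^2: 0  0  0  0
  Δ^3: 0  0  0
  Δ^4: 0  0
  Δ^5: 0
The first differences are constant (6) and nonzero, while all higher differences vanish, so the minimal degree is 1.

1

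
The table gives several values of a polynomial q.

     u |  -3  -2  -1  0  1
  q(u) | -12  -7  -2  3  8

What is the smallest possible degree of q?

Forward differences of the values at u = -3, -2, -1, 0, 1:
  q  : -12  -7  -2  3  8
  Δ  : 5  5  5  5
  Δ^2: 0  0  0
  Δ^3: 0  0
  Δ^4: 0
The first differences are constant (5) and nonzero, while all higher differences vanish, so the minimal degree is 1.

1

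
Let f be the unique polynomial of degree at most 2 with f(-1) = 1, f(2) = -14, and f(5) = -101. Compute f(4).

Using the Lagrange interpolation formula with nodes -1, 2, 5:
  L_0(x) = (x - 2)(x - 5) / 18
  L_1(x) = (x + 1)(x - 5) / -9
  L_2(x) = (x + 1)(x - 2) / 18
Then f(x) = 1·L_0(x) - 14·L_1(x) - 101·L_2(x).
Expanding and collecting terms gives f(x) = -4x^2 - x + 4.
Evaluating at x = 4: f(4) = -64.

-64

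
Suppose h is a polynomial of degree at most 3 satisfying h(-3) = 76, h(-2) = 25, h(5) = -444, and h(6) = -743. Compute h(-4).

177

Write h(x) = ax^3 + bx^2 + cx + d. Substituting each data point gives a linear system:
  -27a + 9b - 3c + d = 76
  -8a + 4b - 2c + d = 25
  125a + 25b + 5c + d = -444
  216a + 36b + 6c + d = -743
Solving the system yields a = -3, b = -2, c = -4, d = 1.
So h(x) = -3x^3 - 2x^2 - 4x + 1.
Then h(-4) = 177.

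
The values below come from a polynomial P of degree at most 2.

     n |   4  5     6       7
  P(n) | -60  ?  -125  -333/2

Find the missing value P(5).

On equispaced nodes a degree-2 polynomial has vanishing third forward difference, so
  - P(4) + 3·P(5) - 3·P(6) + P(7) = 0.
Substituting the known values and solving for P(5):
  3·P(5) = -537/2
  P(5) = -179/2.

-179/2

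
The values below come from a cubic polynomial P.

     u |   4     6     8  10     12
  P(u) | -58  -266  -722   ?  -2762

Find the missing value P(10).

-1522

The 4 known points determine the degree-3 polynomial uniquely.
Write P(u) = au^3 + bu^2 + cu + d. Substituting each data point gives a linear system:
  64a + 16b + 4c + d = -58
  216a + 36b + 6c + d = -266
  512a + 64b + 8c + d = -722
  1728a + 144b + 12c + d = -2762
Solving the system yields a = -2, b = 5, c = -2, d = -2.
So P(u) = -2u^3 + 5u^2 - 2u - 2.
Then P(10) = -1522.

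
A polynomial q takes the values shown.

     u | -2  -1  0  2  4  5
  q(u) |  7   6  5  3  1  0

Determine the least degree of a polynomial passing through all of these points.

Divided differences on the nodes -2, -1, 0, 2, 4, 5:
  order 0: 7  6  5  3  1  0
  order 1: -1  -1  -1  -1  -1
  order 2: 0  0  0  0
  order 3: 0  0  0
  order 4: 0  0
  order 5: 0
The order-1 divided differences are all -1 (nonzero) and every higher order vanishes, so the data lies on a polynomial of degree exactly 1.

1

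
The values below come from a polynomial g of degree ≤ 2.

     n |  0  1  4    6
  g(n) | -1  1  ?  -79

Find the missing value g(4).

-29

The 3 known points determine the degree-2 polynomial uniquely.
Write g(n) = an^2 + bn + c. Substituting each data point gives a linear system:
  c = -1
  a + b + c = 1
  36a + 6b + c = -79
Solving the system yields a = -3, b = 5, c = -1.
So g(n) = -3n² + 5n - 1.
Then g(4) = -29.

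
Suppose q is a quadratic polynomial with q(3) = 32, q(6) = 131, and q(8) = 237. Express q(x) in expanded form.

Using the Lagrange interpolation formula with nodes 3, 6, 8:
  L_0(x) = (x - 6)(x - 8) / 15
  L_1(x) = (x - 3)(x - 8) / -6
  L_2(x) = (x - 3)(x - 6) / 10
Then q(x) = 32·L_0(x) + 131·L_1(x) + 237·L_2(x).
Expanding and collecting terms gives q(x) = 4x^2 - 3x + 5.
Check: q(6) = 131. ✓

q(x) = 4x^2 - 3x + 5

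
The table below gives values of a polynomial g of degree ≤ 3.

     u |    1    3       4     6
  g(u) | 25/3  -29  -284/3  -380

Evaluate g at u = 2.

Write g(u) = au^3 + bu^2 + cu + d. Substituting each data point gives a linear system:
  a + b + c + d = 25/3
  27a + 9b + 3c + d = -29
  64a + 16b + 4c + d = -284/3
  216a + 36b + 6c + d = -380
Solving the system yields a = -2, b = 1/3, c = 6, d = 4.
So g(u) = -2u^3 + (1/3)u^2 + 6u + 4.
Then g(2) = 4/3.

4/3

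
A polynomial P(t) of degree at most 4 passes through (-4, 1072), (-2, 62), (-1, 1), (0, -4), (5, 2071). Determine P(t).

Write P(t) = at^4 + bt^3 + ct^2 + dt + e. Substituting each data point gives a linear system:
  256a - 64b + 16c - 4d + e = 1072
  16a - 8b + 4c - 2d + e = 62
  a - b + c - d + e = 1
  e = -4
  625a + 125b + 25c + 5d + e = 2071
Solving the system yields a = 4, b = -2, c = -6, d = -5, e = -4.
So P(t) = 4t^4 - 2t^3 - 6t^2 - 5t - 4.
Check: P(-4) = 1072. ✓

P(t) = 4t^4 - 2t^3 - 6t^2 - 5t - 4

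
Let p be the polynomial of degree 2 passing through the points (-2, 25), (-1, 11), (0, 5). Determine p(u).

Using the Lagrange interpolation formula with nodes -2, -1, 0:
  L_0(u) = (u + 1)u / 2
  L_1(u) = (u + 2)u / -1
  L_2(u) = (u + 2)(u + 1) / 2
Then p(u) = 25·L_0(u) + 11·L_1(u) + 5·L_2(u).
Expanding and collecting terms gives p(u) = 4u² - 2u + 5.
Check: p(-1) = 11. ✓

p(u) = 4u^2 - 2u + 5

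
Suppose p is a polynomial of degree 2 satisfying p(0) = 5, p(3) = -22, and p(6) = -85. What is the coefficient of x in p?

Write p(x) = ax^2 + bx + c. Substituting each data point gives a linear system:
  c = 5
  9a + 3b + c = -22
  36a + 6b + c = -85
Solving the system yields a = -2, b = -3, c = 5.
So p(x) = -2x^2 - 3x + 5.
The coefficient of x is -3.

-3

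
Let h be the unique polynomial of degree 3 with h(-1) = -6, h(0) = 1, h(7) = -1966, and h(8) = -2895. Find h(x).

Using the Lagrange interpolation formula with nodes -1, 0, 7, 8:
  L_0(x) = x(x - 7)(x - 8) / -72
  L_1(x) = (x + 1)(x - 7)(x - 8) / 56
  L_2(x) = (x + 1)x(x - 8) / -56
  L_3(x) = (x + 1)x(x - 7) / 72
Then h(x) = -6·L_0(x) + 1·L_1(x) - 1966·L_2(x) - 2895·L_3(x).
Expanding and collecting terms gives h(x) = -5x³ - 6x² + 6x + 1.
Check: h(8) = -2895. ✓

h(x) = -5x^3 - 6x^2 + 6x + 1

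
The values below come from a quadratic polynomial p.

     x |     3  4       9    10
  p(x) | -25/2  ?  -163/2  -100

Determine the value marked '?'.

The 3 known points determine the degree-2 polynomial uniquely.
Write p(x) = ax^2 + bx + c. Substituting each data point gives a linear system:
  9a + 3b + c = -25/2
  81a + 9b + c = -163/2
  100a + 10b + c = -100
Solving the system yields a = -1, b = 1/2, c = -5.
So p(x) = -x^2 + (1/2)x - 5.
Then p(4) = -19.

-19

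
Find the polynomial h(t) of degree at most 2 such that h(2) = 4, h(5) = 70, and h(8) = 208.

Write h(t) = at^2 + bt + c. Substituting each data point gives a linear system:
  4a + 2b + c = 4
  25a + 5b + c = 70
  64a + 8b + c = 208
Solving the system yields a = 4, b = -6, c = 0.
So h(t) = 4t² - 6t.
Check: h(5) = 70. ✓

h(t) = 4t^2 - 6t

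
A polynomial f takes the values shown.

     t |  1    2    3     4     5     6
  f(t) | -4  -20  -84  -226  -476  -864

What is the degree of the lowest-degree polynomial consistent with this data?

Forward differences of the values at t = 1, 2, 3, 4, 5, 6:
  f  : -4  -20  -84  -226  -476  -864
  Δ  : -16  -64  -142  -250  -388
  Δ^2: -48  -78  -108  -138
  Δ^3: -30  -30  -30
  Δ^4: 0  0
  Δ^5: 0
The third differences are constant (-30) and nonzero, while all higher differences vanish, so the minimal degree is 3.

3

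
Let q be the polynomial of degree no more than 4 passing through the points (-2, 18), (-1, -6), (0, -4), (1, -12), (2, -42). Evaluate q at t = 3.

-82

Using the Lagrange interpolation formula with nodes -2, -1, 0, 1, 2:
  L_0(t) = (t + 1)t(t - 1)(t - 2) / 24
  L_1(t) = (t + 2)t(t - 1)(t - 2) / -6
  L_2(t) = (t + 2)(t + 1)(t - 1)(t - 2) / 4
  L_3(t) = (t + 2)(t + 1)t(t - 2) / -6
  L_4(t) = (t + 2)(t + 1)t(t - 1) / 24
Then q(t) = 18·L_0(t) - 6·L_1(t) - 4·L_2(t) - 12·L_3(t) - 42·L_4(t).
Expanding and collecting terms gives q(t) = t⁴ - 4t³ - 6t² + t - 4.
Evaluating at t = 3: q(3) = -82.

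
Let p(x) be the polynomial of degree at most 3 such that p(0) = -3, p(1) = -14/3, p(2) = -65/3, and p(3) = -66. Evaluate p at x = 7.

-2270/3

Using the Lagrange interpolation formula with nodes 0, 1, 2, 3:
  L_0(x) = (x - 1)(x - 2)(x - 3) / -6
  L_1(x) = x(x - 2)(x - 3) / 2
  L_2(x) = x(x - 1)(x - 3) / -2
  L_3(x) = x(x - 1)(x - 2) / 6
Then p(x) = -3·L_0(x) - 14/3·L_1(x) - 65/3·L_2(x) - 66·L_3(x).
Expanding and collecting terms gives p(x) = -2x³ - (5/3)x² + 2x - 3.
Evaluating at x = 7: p(7) = -2270/3.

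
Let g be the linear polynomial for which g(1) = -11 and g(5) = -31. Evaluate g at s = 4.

Write g(s) = as + b. Substituting each data point gives a linear system:
  a + b = -11
  5a + b = -31
Solving the system yields a = -5, b = -6.
So g(s) = -5s - 6.
Then g(4) = -26.

-26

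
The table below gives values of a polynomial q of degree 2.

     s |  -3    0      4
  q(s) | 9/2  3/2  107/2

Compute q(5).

Write q(s) = as^2 + bs + c. Substituting each data point gives a linear system:
  9a - 3b + c = 9/2
  c = 3/2
  16a + 4b + c = 107/2
Solving the system yields a = 2, b = 5, c = 3/2.
So q(s) = 2s^2 + 5s + 3/2.
Then q(5) = 153/2.

153/2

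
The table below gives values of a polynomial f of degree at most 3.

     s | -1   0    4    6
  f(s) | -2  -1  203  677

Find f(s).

Using the Lagrange interpolation formula with nodes -1, 0, 4, 6:
  L_0(s) = s(s - 4)(s - 6) / -35
  L_1(s) = (s + 1)(s - 4)(s - 6) / 24
  L_2(s) = (s + 1)s(s - 6) / -40
  L_3(s) = (s + 1)s(s - 4) / 84
Then f(s) = -2·L_0(s) - 1·L_1(s) + 203·L_2(s) + 677·L_3(s).
Expanding and collecting terms gives f(s) = 3s^3 + s^2 - s - 1.
Check: f(0) = -1. ✓

f(s) = 3s^3 + s^2 - s - 1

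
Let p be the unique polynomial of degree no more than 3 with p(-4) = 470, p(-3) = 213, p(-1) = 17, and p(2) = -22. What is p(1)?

5

Write p(u) = au^3 + bu^2 + cu + d. Substituting each data point gives a linear system:
  -64a + 16b - 4c + d = 470
  -27a + 9b - 3c + d = 213
  -a + b - c + d = 17
  8a + 4b + 2c + d = -22
Solving the system yields a = -6, b = 5, c = 0, d = 6.
So p(u) = -6u^3 + 5u^2 + 6.
Then p(1) = 5.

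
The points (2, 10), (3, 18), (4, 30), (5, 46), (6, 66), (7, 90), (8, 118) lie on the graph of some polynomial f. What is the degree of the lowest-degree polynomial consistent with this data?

Forward differences of the values at x = 2, 3, 4, 5, 6, 7, 8:
  f  : 10  18  30  46  66  90  118
  Δ  : 8  12  16  20  24  28
  Δ^2: 4  4  4  4  4
  Δ^3: 0  0  0  0
  Δ^4: 0  0  0
  Δ^5: 0  0
  Δ^6: 0
The second differences are constant (4) and nonzero, while all higher differences vanish, so the minimal degree is 2.

2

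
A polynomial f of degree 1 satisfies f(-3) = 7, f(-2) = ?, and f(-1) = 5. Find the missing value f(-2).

6

The 2 known points determine the degree-1 polynomial uniquely.
Write f(u) = au + b. Substituting each data point gives a linear system:
  -3a + b = 7
  -a + b = 5
Solving the system yields a = -1, b = 4.
So f(u) = -u + 4.
Then f(-2) = 6.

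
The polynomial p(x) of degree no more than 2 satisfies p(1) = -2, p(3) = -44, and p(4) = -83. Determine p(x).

Using the Lagrange interpolation formula with nodes 1, 3, 4:
  L_0(x) = (x - 3)(x - 4) / 6
  L_1(x) = (x - 1)(x - 4) / -2
  L_2(x) = (x - 1)(x - 3) / 3
Then p(x) = -2·L_0(x) - 44·L_1(x) - 83·L_2(x).
Expanding and collecting terms gives p(x) = -6x^2 + 3x + 1.
Check: p(4) = -83. ✓

p(x) = -6x^2 + 3x + 1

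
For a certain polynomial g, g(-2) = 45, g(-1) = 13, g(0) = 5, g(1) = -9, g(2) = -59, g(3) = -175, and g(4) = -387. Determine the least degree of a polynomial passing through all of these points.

Forward differences of the values at x = -2, -1, 0, 1, 2, 3, 4:
  g  : 45  13  5  -9  -59  -175  -387
  Δ  : -32  -8  -14  -50  -116  -212
  Δ^2: 24  -6  -36  -66  -96
  Δ^3: -30  -30  -30  -30
  Δ^4: 0  0  0
  Δ^5: 0  0
  Δ^6: 0
The third differences are constant (-30) and nonzero, while all higher differences vanish, so the minimal degree is 3.

3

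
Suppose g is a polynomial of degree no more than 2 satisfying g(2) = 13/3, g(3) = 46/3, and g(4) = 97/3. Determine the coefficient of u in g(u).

Write g(u) = au^2 + bu + c. Substituting each data point gives a linear system:
  4a + 2b + c = 13/3
  9a + 3b + c = 46/3
  16a + 4b + c = 97/3
Solving the system yields a = 3, b = -4, c = 1/3.
So g(u) = 3u^2 - 4u + 1/3.
The coefficient of u is -4.

-4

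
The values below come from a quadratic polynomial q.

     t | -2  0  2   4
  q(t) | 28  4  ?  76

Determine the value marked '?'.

20

On equispaced nodes a degree-2 polynomial has vanishing third forward difference, so
  - q(-2) + 3·q(0) - 3·q(2) + q(4) = 0.
Substituting the known values and solving for q(2):
  -3·q(2) = -60
  q(2) = 20.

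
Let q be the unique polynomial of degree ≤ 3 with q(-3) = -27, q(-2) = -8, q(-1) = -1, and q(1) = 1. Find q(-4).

Write q(u) = au^3 + bu^2 + cu + d. Substituting each data point gives a linear system:
  -27a + 9b - 3c + d = -27
  -8a + 4b - 2c + d = -8
  -a + b - c + d = -1
  a + b + c + d = 1
Solving the system yields a = 1, b = 0, c = 0, d = 0.
So q(u) = u^3.
Then q(-4) = -64.

-64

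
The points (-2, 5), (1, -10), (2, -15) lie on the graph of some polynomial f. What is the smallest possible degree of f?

1

Divided differences on the nodes -2, 1, 2:
  order 0: 5  -10  -15
  order 1: -5  -5
  order 2: 0
The order-1 divided differences are all -5 (nonzero) and every higher order vanishes, so the data lies on a polynomial of degree exactly 1.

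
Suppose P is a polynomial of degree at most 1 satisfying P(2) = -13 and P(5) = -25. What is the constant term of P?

-5

Write P(t) = at + b. Substituting each data point gives a linear system:
  2a + b = -13
  5a + b = -25
Solving the system yields a = -4, b = -5.
So P(t) = -4t - 5.
The constant term is -5.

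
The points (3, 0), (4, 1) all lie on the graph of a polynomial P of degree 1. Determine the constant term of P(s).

-3

Write P(s) = as + b. Substituting each data point gives a linear system:
  3a + b = 0
  4a + b = 1
Solving the system yields a = 1, b = -3.
So P(s) = s - 3.
The constant term is -3.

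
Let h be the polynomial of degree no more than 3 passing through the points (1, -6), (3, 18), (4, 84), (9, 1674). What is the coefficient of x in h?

Write h(x) = ax^3 + bx^2 + cx + d. Substituting each data point gives a linear system:
  a + b + c + d = -6
  27a + 9b + 3c + d = 18
  64a + 16b + 4c + d = 84
  729a + 81b + 9c + d = 1674
Solving the system yields a = 3, b = -6, c = -3, d = 0.
So h(x) = 3x³ - 6x² - 3x.
The coefficient of x is -3.

-3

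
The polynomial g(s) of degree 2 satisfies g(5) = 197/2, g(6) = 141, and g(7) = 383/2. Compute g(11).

Using the Lagrange interpolation formula with nodes 5, 6, 7:
  L_0(s) = (s - 6)(s - 7) / 2
  L_1(s) = (s - 5)(s - 7) / -1
  L_2(s) = (s - 5)(s - 6) / 2
Then g(s) = 197/2·L_0(s) + 141·L_1(s) + 383/2·L_2(s).
Expanding and collecting terms gives g(s) = 4s^2 - (3/2)s + 6.
Evaluating at s = 11: g(11) = 947/2.

947/2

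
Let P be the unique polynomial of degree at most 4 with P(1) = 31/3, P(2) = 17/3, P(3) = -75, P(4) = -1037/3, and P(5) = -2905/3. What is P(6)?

-2153

Using the Lagrange interpolation formula with nodes 1, 2, 3, 4, 5:
  L_0(x) = (x - 2)(x - 3)(x - 4)(x - 5) / 24
  L_1(x) = (x - 1)(x - 3)(x - 4)(x - 5) / -6
  L_2(x) = (x - 1)(x - 2)(x - 4)(x - 5) / 4
  L_3(x) = (x - 1)(x - 2)(x - 3)(x - 5) / -6
  L_4(x) = (x - 1)(x - 2)(x - 3)(x - 4) / 24
Then P(x) = 31/3·L_0(x) + 17/3·L_1(x) - 75·L_2(x) - 1037/3·L_3(x) - 2905/3·L_4(x).
Expanding and collecting terms gives P(x) = -2x⁴ + x³ + 6x² + (1/3)x + 5.
Evaluating at x = 6: P(6) = -2153.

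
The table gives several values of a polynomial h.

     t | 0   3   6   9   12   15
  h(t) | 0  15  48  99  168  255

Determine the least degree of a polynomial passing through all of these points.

Forward differences of the values at t = 0, 3, 6, 9, 12, 15:
  h  : 0  15  48  99  168  255
  Δ  : 15  33  51  69  87
  Δ^2: 18  18  18  18
  Δ^3: 0  0  0
  Δ^4: 0  0
  Δ^5: 0
The second differences are constant (18) and nonzero, while all higher differences vanish, so the minimal degree is 2.

2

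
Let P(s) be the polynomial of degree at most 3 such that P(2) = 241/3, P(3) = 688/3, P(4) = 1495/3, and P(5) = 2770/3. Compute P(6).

4621/3

Write P(s) = as^3 + bs^2 + cs + d. Substituting each data point gives a linear system:
  8a + 4b + 2c + d = 241/3
  27a + 9b + 3c + d = 688/3
  64a + 16b + 4c + d = 1495/3
  125a + 25b + 5c + d = 2770/3
Solving the system yields a = 6, b = 6, c = 5, d = -5/3.
So P(s) = 6s^3 + 6s^2 + 5s - 5/3.
Then P(6) = 4621/3.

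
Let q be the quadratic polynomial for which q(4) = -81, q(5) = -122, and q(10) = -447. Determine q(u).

q(u) = -4u^2 - 5u + 3

Write q(u) = au^2 + bu + c. Substituting each data point gives a linear system:
  16a + 4b + c = -81
  25a + 5b + c = -122
  100a + 10b + c = -447
Solving the system yields a = -4, b = -5, c = 3.
So q(u) = -4u² - 5u + 3.
Check: q(5) = -122. ✓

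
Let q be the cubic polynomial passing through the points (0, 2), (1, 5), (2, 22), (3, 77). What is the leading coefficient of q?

Write q(t) = at^3 + bt^2 + ct + d. Substituting each data point gives a linear system:
  d = 2
  a + b + c + d = 5
  8a + 4b + 2c + d = 22
  27a + 9b + 3c + d = 77
Solving the system yields a = 4, b = -5, c = 4, d = 2.
So q(t) = 4t^3 - 5t^2 + 4t + 2.
The leading coefficient is 4.

4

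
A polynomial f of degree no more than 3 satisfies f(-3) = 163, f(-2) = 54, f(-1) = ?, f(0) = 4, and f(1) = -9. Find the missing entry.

13

On equispaced nodes a degree-3 polynomial has vanishing fourth forward difference, so
  f(-3) - 4·f(-2) + 6·f(-1) - 4·f(0) + f(1) = 0.
Substituting the known values and solving for f(-1):
  6·f(-1) = 78
  f(-1) = 13.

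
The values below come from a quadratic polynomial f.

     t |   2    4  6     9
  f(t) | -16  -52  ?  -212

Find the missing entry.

-104

The 3 known points determine the degree-2 polynomial uniquely.
Write f(t) = at^2 + bt + c. Substituting each data point gives a linear system:
  4a + 2b + c = -16
  16a + 4b + c = -52
  81a + 9b + c = -212
Solving the system yields a = -2, b = -6, c = 4.
So f(t) = -2t² - 6t + 4.
Then f(6) = -104.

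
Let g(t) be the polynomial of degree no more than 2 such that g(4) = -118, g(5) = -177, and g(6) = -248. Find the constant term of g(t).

-2

Write g(t) = at^2 + bt + c. Substituting each data point gives a linear system:
  16a + 4b + c = -118
  25a + 5b + c = -177
  36a + 6b + c = -248
Solving the system yields a = -6, b = -5, c = -2.
So g(t) = -6t^2 - 5t - 2.
The constant term is -2.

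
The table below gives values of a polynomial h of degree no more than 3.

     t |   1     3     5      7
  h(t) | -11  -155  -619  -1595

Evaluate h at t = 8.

Write h(t) = at^3 + bt^2 + ct + d. Substituting each data point gives a linear system:
  a + b + c + d = -11
  27a + 9b + 3c + d = -155
  125a + 25b + 5c + d = -619
  343a + 49b + 7c + d = -1595
Solving the system yields a = -4, b = -4, c = -4, d = 1.
So h(t) = -4t^3 - 4t^2 - 4t + 1.
Then h(8) = -2335.

-2335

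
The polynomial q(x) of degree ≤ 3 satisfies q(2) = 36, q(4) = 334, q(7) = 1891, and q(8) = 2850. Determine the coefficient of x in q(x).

Write q(x) = ax^3 + bx^2 + cx + d. Substituting each data point gives a linear system:
  8a + 4b + 2c + d = 36
  64a + 16b + 4c + d = 334
  343a + 49b + 7c + d = 1891
  512a + 64b + 8c + d = 2850
Solving the system yields a = 6, b = -4, c = 5, d = -6.
So q(x) = 6x^3 - 4x^2 + 5x - 6.
The coefficient of x is 5.

5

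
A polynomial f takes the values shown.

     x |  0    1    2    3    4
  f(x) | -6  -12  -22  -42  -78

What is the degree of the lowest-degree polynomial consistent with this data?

3

Forward differences of the values at x = 0, 1, 2, 3, 4:
  f  : -6  -12  -22  -42  -78
  Δ  : -6  -10  -20  -36
  Δ^2: -4  -10  -16
  Δ^3: -6  -6
  Δ^4: 0
The third differences are constant (-6) and nonzero, while all higher differences vanish, so the minimal degree is 3.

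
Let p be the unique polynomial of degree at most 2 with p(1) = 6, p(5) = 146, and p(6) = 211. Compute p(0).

Write p(x) = ax^2 + bx + c. Substituting each data point gives a linear system:
  a + b + c = 6
  25a + 5b + c = 146
  36a + 6b + c = 211
Solving the system yields a = 6, b = -1, c = 1.
So p(x) = 6x^2 - x + 1.
Then p(0) = 1.

1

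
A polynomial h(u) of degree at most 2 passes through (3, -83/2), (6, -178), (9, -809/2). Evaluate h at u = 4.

Using the Lagrange interpolation formula with nodes 3, 6, 9:
  L_0(u) = (u - 6)(u - 9) / 18
  L_1(u) = (u - 3)(u - 9) / -9
  L_2(u) = (u - 3)(u - 6) / 18
Then h(u) = -83/2·L_0(u) - 178·L_1(u) - 809/2·L_2(u).
Expanding and collecting terms gives h(u) = -5u² - (1/2)u + 5.
Evaluating at u = 4: h(4) = -77.

-77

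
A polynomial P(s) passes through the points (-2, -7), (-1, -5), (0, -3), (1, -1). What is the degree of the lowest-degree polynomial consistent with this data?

1

Forward differences of the values at s = -2, -1, 0, 1:
  P  : -7  -5  -3  -1
  Δ  : 2  2  2
  Δ^2: 0  0
  Δ^3: 0
The first differences are constant (2) and nonzero, while all higher differences vanish, so the minimal degree is 1.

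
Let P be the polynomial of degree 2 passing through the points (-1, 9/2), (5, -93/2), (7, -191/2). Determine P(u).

P(u) = -2u^2 - (1/2)u + 6

Using the Lagrange interpolation formula with nodes -1, 5, 7:
  L_0(u) = (u - 5)(u - 7) / 48
  L_1(u) = (u + 1)(u - 7) / -12
  L_2(u) = (u + 1)(u - 5) / 16
Then P(u) = 9/2·L_0(u) - 93/2·L_1(u) - 191/2·L_2(u).
Expanding and collecting terms gives P(u) = -2u^2 - (1/2)u + 6.
Check: P(5) = -93/2. ✓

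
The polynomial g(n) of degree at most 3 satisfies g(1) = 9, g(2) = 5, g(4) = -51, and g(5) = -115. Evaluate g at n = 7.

Write g(n) = an^3 + bn^2 + cn + d. Substituting each data point gives a linear system:
  a + b + c + d = 9
  8a + 4b + 2c + d = 5
  64a + 16b + 4c + d = -51
  125a + 25b + 5c + d = -115
Solving the system yields a = -1, b = -1, c = 6, d = 5.
So g(n) = -n^3 - n^2 + 6n + 5.
Then g(7) = -345.

-345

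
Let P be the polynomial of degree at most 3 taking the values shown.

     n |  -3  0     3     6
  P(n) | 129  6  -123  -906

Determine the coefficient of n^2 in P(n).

-1/3

Write P(n) = an^3 + bn^2 + cn + d. Substituting each data point gives a linear system:
  -27a + 9b - 3c + d = 129
  d = 6
  27a + 9b + 3c + d = -123
  216a + 36b + 6c + d = -906
Solving the system yields a = -4, b = -1/3, c = -6, d = 6.
So P(n) = -4n^3 - (1/3)n^2 - 6n + 6.
The coefficient of n^2 is -1/3.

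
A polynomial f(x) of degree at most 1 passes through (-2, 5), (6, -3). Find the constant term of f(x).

Write f(x) = ax + b. Substituting each data point gives a linear system:
  -2a + b = 5
  6a + b = -3
Solving the system yields a = -1, b = 3.
So f(x) = -x + 3.
The constant term is 3.

3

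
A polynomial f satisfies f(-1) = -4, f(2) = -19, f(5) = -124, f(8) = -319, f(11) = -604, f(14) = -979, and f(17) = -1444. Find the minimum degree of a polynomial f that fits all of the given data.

2

Forward differences of the values at n = -1, 2, 5, 8, 11, 14, 17:
  f  : -4  -19  -124  -319  -604  -979  -1444
  Δ  : -15  -105  -195  -285  -375  -465
  Δ^2: -90  -90  -90  -90  -90
  Δ^3: 0  0  0  0
  Δ^4: 0  0  0
  Δ^5: 0  0
  Δ^6: 0
The second differences are constant (-90) and nonzero, while all higher differences vanish, so the minimal degree is 2.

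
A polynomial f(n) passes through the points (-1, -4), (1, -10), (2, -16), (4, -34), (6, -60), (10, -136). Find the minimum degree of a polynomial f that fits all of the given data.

Divided differences on the nodes -1, 1, 2, 4, 6, 10:
  order 0: -4  -10  -16  -34  -60  -136
  order 1: -3  -6  -9  -13  -19
  order 2: -1  -1  -1  -1
  order 3: 0  0  0
  order 4: 0  0
  order 5: 0
The order-2 divided differences are all -1 (nonzero) and every higher order vanishes, so the data lies on a polynomial of degree exactly 2.

2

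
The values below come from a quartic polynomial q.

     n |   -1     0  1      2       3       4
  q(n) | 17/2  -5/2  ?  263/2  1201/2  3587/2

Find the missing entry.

17/2

The 5 known points determine the degree-4 polynomial uniquely.
Write q(n) = an^4 + bn^3 + cn^2 + dn + e. Substituting each data point gives a linear system:
  a - b + c - d + e = 17/2
  e = -5/2
  16a + 8b + 4c + 2d + e = 263/2
  81a + 27b + 9c + 3d + e = 1201/2
  256a + 64b + 16c + 4d + e = 3587/2
Solving the system yields a = 6, b = 3, c = 5, d = -3, e = -5/2.
So q(n) = 6n^4 + 3n^3 + 5n^2 - 3n - 5/2.
Then q(1) = 17/2.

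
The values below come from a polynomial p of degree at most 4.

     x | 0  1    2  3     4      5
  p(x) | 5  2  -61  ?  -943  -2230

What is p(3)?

On equispaced nodes a degree-4 polynomial has vanishing fifth forward difference, so
  - p(0) + 5·p(1) - 10·p(2) + 10·p(3) - 5·p(4) + p(5) = 0.
Substituting the known values and solving for p(3):
  10·p(3) = -3100
  p(3) = -310.

-310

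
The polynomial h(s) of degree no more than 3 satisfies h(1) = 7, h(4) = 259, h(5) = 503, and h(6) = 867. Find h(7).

1375

Write h(s) = as^3 + bs^2 + cs + d. Substituting each data point gives a linear system:
  a + b + c + d = 7
  64a + 16b + 4c + d = 259
  125a + 25b + 5c + d = 503
  216a + 36b + 6c + d = 867
Solving the system yields a = 4, b = 0, c = 0, d = 3.
So h(s) = 4s^3 + 3.
Then h(7) = 1375.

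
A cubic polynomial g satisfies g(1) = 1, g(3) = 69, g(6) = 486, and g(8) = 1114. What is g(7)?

Using the Lagrange interpolation formula with nodes 1, 3, 6, 8:
  L_0(n) = (n - 3)(n - 6)(n - 8) / -70
  L_1(n) = (n - 1)(n - 6)(n - 8) / 30
  L_2(n) = (n - 1)(n - 3)(n - 8) / -30
  L_3(n) = (n - 1)(n - 3)(n - 6) / 70
Then g(n) = 1·L_0(n) + 69·L_1(n) + 486·L_2(n) + 1114·L_3(n).
Expanding and collecting terms gives g(n) = 2n³ + n² + 4n - 6.
Evaluating at n = 7: g(7) = 757.

757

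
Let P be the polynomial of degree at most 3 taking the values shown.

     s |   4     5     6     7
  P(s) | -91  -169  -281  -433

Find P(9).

-881

Write P(s) = as^3 + bs^2 + cs + d. Substituting each data point gives a linear system:
  64a + 16b + 4c + d = -91
  125a + 25b + 5c + d = -169
  216a + 36b + 6c + d = -281
  343a + 49b + 7c + d = -433
Solving the system yields a = -1, b = -2, c = 1, d = 1.
So P(s) = -s^3 - 2s^2 + s + 1.
Then P(9) = -881.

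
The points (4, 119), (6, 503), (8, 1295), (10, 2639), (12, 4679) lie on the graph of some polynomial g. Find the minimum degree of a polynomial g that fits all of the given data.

3

Forward differences of the values at u = 4, 6, 8, 10, 12:
  g  : 119  503  1295  2639  4679
  Δ  : 384  792  1344  2040
  Δ^2: 408  552  696
  Δ^3: 144  144
  Δ^4: 0
The third differences are constant (144) and nonzero, while all higher differences vanish, so the minimal degree is 3.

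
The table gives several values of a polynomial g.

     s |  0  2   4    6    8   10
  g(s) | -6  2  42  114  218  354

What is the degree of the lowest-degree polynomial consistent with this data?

Forward differences of the values at s = 0, 2, 4, 6, 8, 10:
  g  : -6  2  42  114  218  354
  Δ  : 8  40  72  104  136
  Δ^2: 32  32  32  32
  Δ^3: 0  0  0
  Δ^4: 0  0
  Δ^5: 0
The second differences are constant (32) and nonzero, while all higher differences vanish, so the minimal degree is 2.

2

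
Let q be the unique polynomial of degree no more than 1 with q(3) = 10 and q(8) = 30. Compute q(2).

Using the Lagrange interpolation formula with nodes 3, 8:
  L_0(n) = (n - 8) / -5
  L_1(n) = (n - 3) / 5
Then q(n) = 10·L_0(n) + 30·L_1(n).
Expanding and collecting terms gives q(n) = 4n - 2.
Evaluating at n = 2: q(2) = 6.

6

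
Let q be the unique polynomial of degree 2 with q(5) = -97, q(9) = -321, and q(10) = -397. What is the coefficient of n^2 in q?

-4

Write q(n) = an^2 + bn + c. Substituting each data point gives a linear system:
  25a + 5b + c = -97
  81a + 9b + c = -321
  100a + 10b + c = -397
Solving the system yields a = -4, b = 0, c = 3.
So q(n) = -4n^2 + 3.
The leading coefficient is -4.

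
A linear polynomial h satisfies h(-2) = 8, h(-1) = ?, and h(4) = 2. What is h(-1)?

The 2 known points determine the degree-1 polynomial uniquely.
Write h(n) = an + b. Substituting each data point gives a linear system:
  -2a + b = 8
  4a + b = 2
Solving the system yields a = -1, b = 6.
So h(n) = -n + 6.
Then h(-1) = 7.

7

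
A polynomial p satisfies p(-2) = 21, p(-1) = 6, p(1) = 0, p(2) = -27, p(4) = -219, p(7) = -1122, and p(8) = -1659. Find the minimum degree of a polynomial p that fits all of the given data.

3

Divided differences on the nodes -2, -1, 1, 2, 4, 7, 8:
  order 0: 21  6  0  -27  -219  -1122  -1659
  order 1: -15  -3  -27  -96  -301  -537
  order 2: 4  -8  -23  -41  -59
  order 3: -3  -3  -3  -3
  order 4: 0  0  0
  order 5: 0  0
  order 6: 0
The order-3 divided differences are all -3 (nonzero) and every higher order vanishes, so the data lies on a polynomial of degree exactly 3.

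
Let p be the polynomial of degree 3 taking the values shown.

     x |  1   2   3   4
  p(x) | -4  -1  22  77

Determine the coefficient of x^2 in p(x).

-2

Write p(x) = ax^3 + bx^2 + cx + d. Substituting each data point gives a linear system:
  a + b + c + d = -4
  8a + 4b + 2c + d = -1
  27a + 9b + 3c + d = 22
  64a + 16b + 4c + d = 77
Solving the system yields a = 2, b = -2, c = -5, d = 1.
So p(x) = 2x^3 - 2x^2 - 5x + 1.
The coefficient of x^2 is -2.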